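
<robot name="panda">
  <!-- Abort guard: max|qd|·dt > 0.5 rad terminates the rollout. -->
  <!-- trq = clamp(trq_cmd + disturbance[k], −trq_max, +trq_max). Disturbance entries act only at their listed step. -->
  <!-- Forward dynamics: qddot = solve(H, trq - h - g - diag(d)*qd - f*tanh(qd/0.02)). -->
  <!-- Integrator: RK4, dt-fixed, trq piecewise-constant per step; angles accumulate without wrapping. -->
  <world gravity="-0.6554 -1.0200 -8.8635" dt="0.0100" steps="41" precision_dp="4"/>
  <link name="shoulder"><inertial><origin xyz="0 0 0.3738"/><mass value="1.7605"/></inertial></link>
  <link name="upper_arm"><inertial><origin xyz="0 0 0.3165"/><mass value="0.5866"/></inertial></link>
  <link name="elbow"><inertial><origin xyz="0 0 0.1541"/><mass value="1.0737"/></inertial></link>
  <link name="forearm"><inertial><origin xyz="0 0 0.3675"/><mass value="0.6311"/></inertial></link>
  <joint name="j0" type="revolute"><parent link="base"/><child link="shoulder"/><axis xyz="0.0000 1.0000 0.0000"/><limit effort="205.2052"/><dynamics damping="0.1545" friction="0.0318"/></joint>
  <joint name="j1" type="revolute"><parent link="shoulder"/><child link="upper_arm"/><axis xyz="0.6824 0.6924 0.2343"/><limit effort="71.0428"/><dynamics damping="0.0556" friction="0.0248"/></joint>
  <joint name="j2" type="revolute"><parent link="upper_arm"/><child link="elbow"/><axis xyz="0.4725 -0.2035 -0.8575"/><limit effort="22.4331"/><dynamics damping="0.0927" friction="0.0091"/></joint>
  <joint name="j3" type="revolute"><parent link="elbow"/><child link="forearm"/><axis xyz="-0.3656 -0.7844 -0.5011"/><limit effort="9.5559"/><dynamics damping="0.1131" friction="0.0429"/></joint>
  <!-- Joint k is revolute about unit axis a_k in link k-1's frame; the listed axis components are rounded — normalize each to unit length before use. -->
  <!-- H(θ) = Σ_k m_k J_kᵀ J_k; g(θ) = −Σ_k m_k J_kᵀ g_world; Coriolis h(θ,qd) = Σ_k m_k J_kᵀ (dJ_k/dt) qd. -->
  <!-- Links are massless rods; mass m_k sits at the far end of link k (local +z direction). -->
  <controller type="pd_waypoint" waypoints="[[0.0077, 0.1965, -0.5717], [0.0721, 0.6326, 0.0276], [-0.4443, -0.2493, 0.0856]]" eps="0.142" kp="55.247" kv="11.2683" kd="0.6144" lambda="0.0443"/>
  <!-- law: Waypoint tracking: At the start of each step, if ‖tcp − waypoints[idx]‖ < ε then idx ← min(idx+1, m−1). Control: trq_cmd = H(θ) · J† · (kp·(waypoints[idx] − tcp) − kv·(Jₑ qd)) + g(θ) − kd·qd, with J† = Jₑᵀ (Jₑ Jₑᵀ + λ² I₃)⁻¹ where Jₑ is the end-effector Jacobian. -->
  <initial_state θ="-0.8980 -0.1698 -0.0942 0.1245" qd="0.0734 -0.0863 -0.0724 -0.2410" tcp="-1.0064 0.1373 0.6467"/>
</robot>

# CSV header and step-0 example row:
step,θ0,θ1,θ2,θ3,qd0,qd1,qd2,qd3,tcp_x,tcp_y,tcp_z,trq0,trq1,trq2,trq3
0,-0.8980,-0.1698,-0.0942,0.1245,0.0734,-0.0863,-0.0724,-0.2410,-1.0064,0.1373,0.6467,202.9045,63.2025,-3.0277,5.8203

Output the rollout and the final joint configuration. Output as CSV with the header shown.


step,θ0,θ1,θ2,θ3,qd0,qd1,qd2,qd3,tcp_x,tcp_y,tcp_z,trq0,trq1,trq2,trq3
1,-0.8900,-0.1677,-0.0827,0.1601,1.5367,0.4878,2.5781,7.2885,-1.0054,0.1384,0.6458,205.2052,68.9343,-3.9947,0.7186
2,-0.8683,-0.1598,-0.0418,0.2627,2.8093,1.0394,6.1921,13.1315,-1.0014,0.1409,0.6424,169.4965,66.5988,-4.3465,-2.1465
3,-0.8375,-0.1431,0.0322,0.4157,3.3282,2.2641,9.0784,17.3442,-0.9906,0.1456,0.6389,86.2761,47.8398,-3.5979,-3.5605
4,-0.8085,-0.1084,0.0988,0.5983,2.3978,4.7426,2.7726,18.9501,-0.9700,0.1538,0.6391,6.8256,25.0987,1.7672,-3.7286
5,-0.7888,-0.0545,0.1060,0.7848,1.6137,5.9556,-1.2389,18.2994,-0.9421,0.1622,0.6427,-29.1076,6.7239,2.9268,-2.6730
6,-0.7751,0.0060,0.0979,0.9613,1.1201,6.1636,-0.3860,17.0478,-0.9113,0.1671,0.6466,-43.2784,-5.1665,0.5426,-1.5532
7,-0.7664,0.0683,0.0892,1.1245,0.6230,6.2891,-1.0596,15.6547,-0.8796,0.1688,0.6499,-46.0278,-12.1699,-0.7271,-0.6613
8,-0.7622,0.1308,0.0769,1.2744,0.2218,6.2203,-1.2870,14.3935,-0.8484,0.1681,0.6517,-44.3115,-15.8894,-1.8895,-0.0426
9,-0.7617,0.1923,0.0626,1.4128,-0.1099,6.0684,-1.5013,13.3332,-0.8185,0.1658,0.6519,-40.7885,-17.5950,-2.6797,0.3215
10,-0.7641,0.2519,0.0463,1.5416,-0.3857,5.8706,-1.7166,12.4709,-0.7901,0.1625,0.6502,-36.7781,-18.1046,-3.1479,0.4855
11,-0.7691,0.3095,0.0279,1.6627,-0.6192,5.6485,-1.9342,11.7813,-0.7633,0.1587,0.6464,-32.8788,-17.9316,-3.3615,0.5002
12,-0.7763,0.3648,0.0074,1.7776,-0.8213,5.4137,-2.1530,11.2326,-0.7382,0.1548,0.6407,-29.3544,-17.3936,-3.3835,0.4087
13,-0.7854,0.4177,-0.0153,1.8876,-1.0006,5.1726,-2.3714,10.7949,-0.7147,0.1510,0.6330,-26.3039,-16.6860,-3.2676,0.2447
14,-0.7963,0.4682,-0.0400,1.9937,-1.1639,4.9290,-2.5878,10.4419,-0.6927,0.1475,0.6237,-23.7463,-15.9267,-3.0571,0.0347
15,-0.8086,0.5162,-0.0670,2.0965,-1.3169,4.6853,-2.8009,10.1518,-0.6722,0.1444,0.6127,-21.6601,-15.1842,-2.7866,-0.2006
16,-0.8225,0.5618,-0.0960,2.1967,-1.4639,4.4430,-3.0089,9.9060,-0.6532,0.1416,0.6005,-20.0037,-14.4938,-2.4831,-0.4452
17,-0.8379,0.6051,-0.1270,2.2946,-1.6087,4.2034,-3.2092,9.6889,-0.6356,0.1394,0.5871,-18.7245,-13.8683,-2.1680,-0.6864
18,-0.8547,0.6459,-0.1600,2.3904,-1.7539,3.9673,-3.3976,9.4865,-0.6194,0.1376,0.5729,-17.7614,-13.3041,-1.8579,-0.9141
19,-0.8730,0.6844,-0.1948,2.4843,-1.9018,3.7354,-3.5682,9.2858,-0.6047,0.1362,0.5580,-17.0442,-12.7840,-1.5663,-1.1199
20,-0.8927,0.7206,-0.2312,2.5760,-2.0536,3.5078,-3.7120,9.0739,-0.5914,0.1353,0.5428,-16.4895,-12.2790,-1.3041,-1.2970
21,-0.9141,0.7546,-0.2688,2.6655,-2.2098,3.2844,-3.8166,8.8367,-0.5797,0.1348,0.5274,-15.9943,-11.7489,-1.0806,-1.4388
22,-0.9370,0.7863,-0.3072,2.7525,-2.3699,3.0642,-3.8662,8.5587,-0.5696,0.1348,0.5120,-15.4273,-11.1422,-0.9036,-1.5392
23,-0.9615,0.8159,-0.3458,2.8365,-2.5322,2.8457,-3.8421,8.2229,-0.5613,0.1351,0.4969,-14.6206,-10.3975,-0.7793,-1.5913
24,-0.9876,0.8433,-0.3838,2.9167,-2.6936,2.6272,-3.7260,7.8119,-0.5548,0.1358,0.4822,-13.3642,-9.4471,-0.7104,-1.5885
25,-1.0153,0.8685,-0.4200,2.9924,-2.8492,2.4075,-3.5055,7.3128,-0.5504,0.1369,0.4679,-11.4100,-8.2241,-0.6942,-1.5252
26,-1.0445,0.8915,-0.4537,3.0628,-2.9924,2.1869,-3.1851,6.7238,-0.5479,0.1382,0.4541,-8.4972,-6.6752,-0.7170,-1.4008
27,-1.0751,0.9123,-0.4838,3.1269,-3.1144,1.9687,-2.7959,6.0628,-0.5475,0.1396,0.4408,-4.4014,-4.7756,-0.7511,-1.2235
28,-1.1067,0.9310,-0.5099,3.1842,-3.2044,1.7587,-2.3976,5.3681,-0.5491,0.1411,0.4276,1.0082,-2.5417,-0.7564,-1.0117
29,-1.1390,0.9477,-0.5324,3.2346,-3.2497,1.5617,-2.0617,4.6833,-0.5523,0.1425,0.4145,7.7417,-0.0337,-0.6936,-0.7857
30,-1.1714,0.9624,-0.5521,3.2783,-3.2352,1.3767,-1.8423,4.0321,-0.5569,0.1438,0.4011,15.7056,2.6456,-0.5428,-0.5541
31,-1.2033,0.9753,-0.5702,3.3156,-3.1447,1.1936,-1.7619,3.4077,-0.5628,0.1448,0.3873,24.7079,5.3440,-0.3105,-0.3084
32,-1.2338,0.9862,-0.5882,3.3466,-2.9608,0.9941,-1.8248,2.7893,-0.5694,0.1455,0.3730,34.4182,7.8423,-0.0213,-0.0334
33,-1.2620,0.9949,-0.6075,3.3714,-2.6670,0.7528,-2.0334,2.1603,-0.5767,0.1457,0.3581,44.3494,9.8556,0.2945,0.2810
34,-1.2865,1.0008,-0.6295,3.3897,-2.2487,0.4348,-2.3876,1.5104,-0.5842,0.1456,0.3425,53.9170,11.0704,0.6018,0.6389
35,-1.3063,1.0030,-0.6558,3.4012,-1.6941,-0.0055,-2.8797,0.8310,-0.5918,0.1450,0.3264,62.4833,11.1998,0.8639,1.0424
36,-1.3197,0.9998,-0.6875,3.4058,-0.9972,-0.6208,-3.4918,0.1158,-0.5991,0.1440,0.3099,69.2406,10.0302,1.0494,1.4917
37,-1.3255,0.9894,-0.7260,3.4033,-0.1641,-1.4571,-4.2491,-0.5723,-0.6059,0.1424,0.2930,73.0355,7.4975,1.1769,1.9357
38,-1.3224,0.9691,-0.7714,3.3929,0.7840,-2.5895,-4.8592,-1.4732,-0.6117,0.1404,0.2760,72.0602,3.7000,1.0931,2.5326
39,-1.3096,0.9364,-0.8233,3.3742,1.7714,-3.9498,-5.5014,-2.2850,-0.6163,0.1379,0.2590,64.7920,-0.8567,0.9928,3.0870
40,-1.2872,0.8894,-0.8806,3.3474,2.6910,-5.4624,-5.9091,-3.1063,-0.6192,0.1351,0.2423,52.1241,-5.4231,0.7813,3.6612
41,-1.2566,0.8274,-0.9414,3.3138,3.4299,-6.9421,-6.2092,-3.6561,-0.6201,0.1323,0.2260,,,,
# final θ (rad): -1.2566 0.8274 -0.9414 3.3138


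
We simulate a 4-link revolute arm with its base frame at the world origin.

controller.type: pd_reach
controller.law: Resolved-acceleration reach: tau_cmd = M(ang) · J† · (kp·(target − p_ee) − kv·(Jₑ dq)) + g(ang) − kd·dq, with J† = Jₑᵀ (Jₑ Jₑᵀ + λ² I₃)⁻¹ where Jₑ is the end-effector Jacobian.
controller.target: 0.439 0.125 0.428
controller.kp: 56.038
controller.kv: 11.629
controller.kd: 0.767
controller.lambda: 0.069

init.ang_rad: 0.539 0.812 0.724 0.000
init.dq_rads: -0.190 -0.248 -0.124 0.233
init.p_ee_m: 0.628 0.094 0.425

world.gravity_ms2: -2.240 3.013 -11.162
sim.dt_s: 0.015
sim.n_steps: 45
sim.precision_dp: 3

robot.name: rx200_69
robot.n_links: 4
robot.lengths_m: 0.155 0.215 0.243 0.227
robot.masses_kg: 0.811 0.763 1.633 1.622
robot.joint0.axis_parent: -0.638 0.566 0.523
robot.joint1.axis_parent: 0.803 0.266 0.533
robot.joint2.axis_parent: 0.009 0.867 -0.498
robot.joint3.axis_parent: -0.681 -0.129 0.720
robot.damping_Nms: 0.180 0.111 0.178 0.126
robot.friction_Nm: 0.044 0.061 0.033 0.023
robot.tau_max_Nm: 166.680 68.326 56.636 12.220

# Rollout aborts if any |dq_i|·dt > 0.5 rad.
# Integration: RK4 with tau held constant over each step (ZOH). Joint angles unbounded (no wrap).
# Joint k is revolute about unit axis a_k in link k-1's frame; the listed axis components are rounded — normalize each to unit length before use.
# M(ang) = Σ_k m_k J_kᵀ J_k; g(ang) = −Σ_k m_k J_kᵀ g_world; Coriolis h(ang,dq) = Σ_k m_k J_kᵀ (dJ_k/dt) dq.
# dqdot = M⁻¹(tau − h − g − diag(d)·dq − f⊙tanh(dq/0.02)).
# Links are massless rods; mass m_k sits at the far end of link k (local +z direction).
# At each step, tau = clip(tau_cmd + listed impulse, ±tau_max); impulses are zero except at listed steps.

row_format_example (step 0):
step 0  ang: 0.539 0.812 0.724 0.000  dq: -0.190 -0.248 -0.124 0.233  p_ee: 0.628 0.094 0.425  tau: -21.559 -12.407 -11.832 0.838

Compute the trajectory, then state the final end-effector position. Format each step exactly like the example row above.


step 1  ang: 0.534 0.804 0.728 0.004  dq: -0.411 -0.792 0.611 0.275  p_ee: 0.626 0.093 0.428  tau: -20.802 -11.305 -12.096 0.696
step 2  ang: 0.528 0.790 0.739 0.008  dq: -0.508 -1.083 0.922 0.310  p_ee: 0.623 0.093 0.432  tau: -19.970 -10.350 -11.909 0.551
step 3  ang: 0.520 0.773 0.754 0.013  dq: -0.544 -1.248 1.037 0.336  p_ee: 0.620 0.092 0.435  tau: -19.161 -9.520 -11.551 0.417
step 4  ang: 0.512 0.753 0.770 0.018  dq: -0.551 -1.347 1.062 0.351  p_ee: 0.616 0.092 0.439  tau: -18.417 -8.798 -11.146 0.300
step 5  ang: 0.503 0.733 0.785 0.023  dq: -0.544 -1.407 1.047 0.359  p_ee: 0.612 0.092 0.443  tau: -17.755 -8.170 -10.751 0.197
step 6  ang: 0.495 0.711 0.801 0.029  dq: -0.528 -1.443 1.015 0.361  p_ee: 0.608 0.092 0.447  tau: -17.179 -7.621 -10.387 0.106
step 7  ang: 0.488 0.690 0.816 0.034  dq: -0.509 -1.463 0.979 0.360  p_ee: 0.604 0.092 0.451  tau: -16.685 -7.139 -10.062 0.025
step 8  ang: 0.480 0.668 0.830 0.039  dq: -0.488 -1.473 0.944 0.355  p_ee: 0.600 0.092 0.455  tau: -16.267 -6.713 -9.776 -0.049
step 9  ang: 0.473 0.645 0.844 0.045  dq: -0.465 -1.475 0.911 0.349  p_ee: 0.597 0.092 0.459  tau: -15.918 -6.337 -9.526 -0.118
step 10  ang: 0.466 0.623 0.857 0.050  dq: -0.442 -1.471 0.881 0.342  p_ee: 0.593 0.092 0.463  tau: -15.630 -6.001 -9.307 -0.182
step 11  ang: 0.460 0.601 0.870 0.055  dq: -0.419 -1.462 0.855 0.334  p_ee: 0.589 0.093 0.467  tau: -15.397 -5.701 -9.116 -0.242
step 12  ang: 0.454 0.580 0.883 0.060  dq: -0.395 -1.450 0.832 0.325  p_ee: 0.585 0.093 0.471  tau: -15.211 -5.430 -8.949 -0.300
step 13  ang: 0.448 0.558 0.895 0.065  dq: -0.372 -1.436 0.812 0.316  p_ee: 0.581 0.094 0.474  tau: -15.066 -5.186 -8.802 -0.356
step 14  ang: 0.442 0.537 0.907 0.069  dq: -0.349 -1.420 0.795 0.307  p_ee: 0.578 0.094 0.477  tau: -14.958 -4.964 -8.671 -0.410
step 15  ang: 0.437 0.515 0.919 0.074  dq: -0.326 -1.403 0.781 0.297  p_ee: 0.574 0.095 0.480  tau: -14.881 -4.761 -8.553 -0.463
step 16  ang: 0.433 0.495 0.931 0.078  dq: -0.304 -1.385 0.768 0.287  p_ee: 0.571 0.095 0.483  tau: -14.830 -4.575 -8.446 -0.514
step 17  ang: 0.428 0.474 0.942 0.082  dq: -0.282 -1.366 0.757 0.278  p_ee: 0.568 0.096 0.486  tau: -14.802 -4.403 -8.348 -0.565
step 18  ang: 0.424 0.454 0.953 0.086  dq: -0.260 -1.347 0.747 0.268  p_ee: 0.565 0.097 0.488  tau: -14.792 -4.243 -8.256 -0.615
step 19  ang: 0.421 0.434 0.964 0.090  dq: -0.239 -1.328 0.739 0.258  p_ee: 0.562 0.098 0.491  tau: -14.799 -4.094 -8.168 -0.664
step 20  ang: 0.417 0.414 0.975 0.094  dq: -0.219 -1.309 0.732 0.249  p_ee: 0.559 0.098 0.492  tau: -14.820 -3.955 -8.084 -0.713
step 21  ang: 0.414 0.394 0.986 0.098  dq: -0.199 -1.290 0.725 0.239  p_ee: 0.556 0.099 0.494  tau: -14.851 -3.824 -8.002 -0.761
step 22  ang: 0.411 0.375 0.997 0.101  dq: -0.180 -1.271 0.719 0.230  p_ee: 0.553 0.100 0.496  tau: -14.891 -3.700 -7.921 -0.809
step 23  ang: 0.409 0.356 1.008 0.104  dq: -0.161 -1.253 0.714 0.220  p_ee: 0.551 0.101 0.497  tau: -14.939 -3.583 -7.840 -0.856
step 24  ang: 0.406 0.338 1.019 0.108  dq: -0.143 -1.235 0.709 0.211  p_ee: 0.549 0.102 0.498  tau: -14.992 -3.471 -7.758 -0.903
step 25  ang: 0.404 0.319 1.029 0.111  dq: -0.126 -1.218 0.705 0.201  p_ee: 0.546 0.103 0.499  tau: -15.049 -3.365 -7.676 -0.949
step 26  ang: 0.403 0.301 1.040 0.114  dq: -0.109 -1.201 0.701 0.192  p_ee: 0.544 0.104 0.500  tau: -15.110 -3.263 -7.591 -0.995
step 27  ang: 0.401 0.283 1.050 0.116  dq: -0.093 -1.185 0.697 0.183  p_ee: 0.542 0.105 0.501  tau: -15.173 -3.166 -7.505 -1.040
step 28  ang: 0.400 0.266 1.061 0.119  dq: -0.077 -1.169 0.693 0.174  p_ee: 0.540 0.107 0.501  tau: -15.237 -3.072 -7.417 -1.085
step 29  ang: 0.399 0.248 1.071 0.122  dq: -0.062 -1.154 0.690 0.164  p_ee: 0.538 0.108 0.502  tau: -15.303 -2.982 -7.326 -1.129
step 30  ang: 0.398 0.231 1.081 0.124  dq: -0.048 -1.139 0.687 0.155  p_ee: 0.537 0.109 0.502  tau: -15.368 -2.895 -7.233 -1.173
step 31  ang: 0.397 0.214 1.092 0.126  dq: -0.034 -1.124 0.684 0.147  p_ee: 0.535 0.110 0.502  tau: -15.433 -2.810 -7.136 -1.216
step 32  ang: 0.397 0.197 1.102 0.128  dq: -0.021 -1.111 0.681 0.138  p_ee: 0.533 0.111 0.502  tau: -15.497 -2.729 -7.038 -1.259
step 33  ang: 0.397 0.181 1.112 0.130  dq: -0.009 -1.098 0.679 0.130  p_ee: 0.532 0.112 0.502  tau: -15.559 -2.649 -6.936 -1.301
step 34  ang: 0.397 0.164 1.122 0.132  dq: 0.003 -1.085 0.677 0.124  p_ee: 0.530 0.113 0.502  tau: -15.617 -2.572 -6.832 -1.344
step 35  ang: 0.397 0.148 1.132 0.134  dq: 0.014 -1.073 0.675 0.118  p_ee: 0.529 0.114 0.502  tau: -15.671 -2.497 -6.725 -1.386
step 36  ang: 0.397 0.132 1.142 0.136  dq: 0.024 -1.061 0.673 0.111  p_ee: 0.527 0.115 0.502  tau: -15.720 -2.424 -6.615 -1.426
step 37  ang: 0.397 0.116 1.153 0.137  dq: 0.034 -1.050 0.671 0.104  p_ee: 0.526 0.117 0.501  tau: -15.767 -2.354 -6.502 -1.465
step 38  ang: 0.398 0.101 1.163 0.139  dq: 0.044 -1.038 0.668 0.096  p_ee: 0.525 0.118 0.501  tau: -15.812 -2.286 -6.388 -1.503
step 39  ang: 0.399 0.085 1.173 0.140  dq: 0.053 -1.027 0.666 0.087  p_ee: 0.524 0.119 0.500  tau: -15.857 -2.219 -6.271 -1.540
step 40  ang: 0.400 0.070 1.183 0.141  dq: 0.063 -1.017 0.664 0.079  p_ee: 0.522 0.120 0.500  tau: -15.900 -2.155 -6.151 -1.576
step 41  ang: 0.401 0.055 1.193 0.142  dq: 0.072 -1.006 0.662 0.071  p_ee: 0.521 0.121 0.499  tau: -15.944 -2.092 -6.030 -1.611
step 42  ang: 0.402 0.039 1.202 0.143  dq: 0.081 -0.996 0.660 0.063  p_ee: 0.520 0.122 0.498  tau: -15.987 -2.031 -5.907 -1.646
step 43  ang: 0.403 0.025 1.212 0.144  dq: 0.089 -0.986 0.659 0.055  p_ee: 0.519 0.123 0.498  tau: -16.029 -1.971 -5.782 -1.681
step 44  ang: 0.404 0.010 1.222 0.145  dq: 0.097 -0.977 0.657 0.047  p_ee: 0.518 0.123 0.497  tau: -16.071 -1.913 -5.655 -1.715
step 45  ang: 0.406 -0.005 1.232 0.146  dq: 0.106 -0.967 0.656 0.039  p_ee: 0.517 0.124 0.496
final p_ee position (m): 0.517 0.124 0.496


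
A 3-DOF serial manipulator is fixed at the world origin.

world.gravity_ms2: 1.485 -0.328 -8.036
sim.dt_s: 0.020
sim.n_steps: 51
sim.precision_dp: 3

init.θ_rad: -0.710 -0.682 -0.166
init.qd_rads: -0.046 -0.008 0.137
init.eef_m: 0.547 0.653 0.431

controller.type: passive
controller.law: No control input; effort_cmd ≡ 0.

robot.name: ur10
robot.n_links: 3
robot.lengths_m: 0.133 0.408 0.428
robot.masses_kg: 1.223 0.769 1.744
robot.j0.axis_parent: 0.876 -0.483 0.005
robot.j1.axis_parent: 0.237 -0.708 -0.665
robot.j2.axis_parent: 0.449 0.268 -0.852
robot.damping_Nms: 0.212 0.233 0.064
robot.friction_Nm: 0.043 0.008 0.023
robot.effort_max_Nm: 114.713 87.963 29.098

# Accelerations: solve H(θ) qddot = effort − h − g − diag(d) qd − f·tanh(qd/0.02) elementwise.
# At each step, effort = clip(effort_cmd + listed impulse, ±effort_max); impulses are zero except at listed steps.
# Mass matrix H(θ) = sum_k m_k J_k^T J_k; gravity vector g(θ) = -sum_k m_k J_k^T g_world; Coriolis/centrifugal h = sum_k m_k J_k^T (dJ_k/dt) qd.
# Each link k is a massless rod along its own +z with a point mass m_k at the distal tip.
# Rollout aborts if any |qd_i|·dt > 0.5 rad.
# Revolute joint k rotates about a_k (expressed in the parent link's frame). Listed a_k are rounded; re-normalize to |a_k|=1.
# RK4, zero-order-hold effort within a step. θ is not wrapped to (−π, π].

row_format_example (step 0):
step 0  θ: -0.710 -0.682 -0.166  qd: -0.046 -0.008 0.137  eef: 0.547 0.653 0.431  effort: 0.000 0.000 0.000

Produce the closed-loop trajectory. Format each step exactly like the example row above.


step 1  θ: -0.713 -0.682 -0.162  qd: -0.213 -0.021 0.283  eef: 0.549 0.654 0.429  effort: 0.000 0.000 0.000
step 2  θ: -0.718 -0.683 -0.155  qd: -0.378 -0.038 0.423  eef: 0.551 0.655 0.423  effort: 0.000 0.000 0.000
step 3  θ: -0.728 -0.684 -0.145  qd: -0.548 -0.048 0.565  eef: 0.555 0.657 0.415  effort: 0.000 0.000 0.000
step 4  θ: -0.740 -0.685 -0.132  qd: -0.730 -0.041 0.713  eef: 0.560 0.660 0.403  effort: 0.000 0.000 0.000
step 5  θ: -0.757 -0.685 -0.116  qd: -0.927 -0.014 0.868  eef: 0.566 0.664 0.388  effort: 0.000 0.000 0.000
step 6  θ: -0.778 -0.685 -0.097  qd: -1.137 0.029 1.025  eef: 0.574 0.668 0.370  effort: 0.000 0.000 0.000
step 7  θ: -0.803 -0.684 -0.075  qd: -1.366 0.096 1.189  eef: 0.582 0.673 0.348  effort: 0.000 0.000 0.000
step 8  θ: -0.832 -0.681 -0.050  qd: -1.619 0.193 1.361  eef: 0.590 0.677 0.323  effort: 0.000 0.000 0.000
step 9  θ: -0.868 -0.676 -0.021  qd: -1.894 0.316 1.539  eef: 0.600 0.682 0.295  effort: 0.000 0.000 0.000
step 10  θ: -0.908 -0.668 0.012  qd: -2.189 0.458 1.719  eef: 0.609 0.687 0.262  effort: 0.000 0.000 0.000
step 11  θ: -0.955 -0.658 0.048  qd: -2.500 0.614 1.899  eef: 0.619 0.691 0.227  effort: 0.000 0.000 0.000
step 12  θ: -1.008 -0.644 0.088  qd: -2.823 0.775 2.074  eef: 0.628 0.695 0.187  effort: 0.000 0.000 0.000
step 13  θ: -1.068 -0.627 0.131  qd: -3.150 0.930 2.239  eef: 0.637 0.697 0.144  effort: 0.000 0.000 0.000
step 14  θ: -1.134 -0.607 0.177  qd: -3.474 1.069 2.384  eef: 0.645 0.698 0.098  effort: 0.000 0.000 0.000
step 15  θ: -1.207 -0.584 0.226  qd: -3.784 1.181 2.495  eef: 0.652 0.697 0.047  effort: 0.000 0.000 0.000
step 16  θ: -1.286 -0.560 0.277  qd: -4.072 1.259 2.552  eef: 0.657 0.694 -0.006  effort: 0.000 0.000 0.000
step 17  θ: -1.370 -0.534 0.328  qd: -4.328 1.300 2.534  eef: 0.659 0.689 -0.064  effort: 0.000 0.000 0.000
step 18  θ: -1.458 -0.508 0.377  qd: -4.545 1.305 2.417  eef: 0.659 0.681 -0.124  effort: 0.000 0.000 0.000
step 19  θ: -1.551 -0.482 0.424  qd: -4.720 1.283 2.180  eef: 0.655 0.669 -0.187  effort: 0.000 0.000 0.000
step 20  θ: -1.647 -0.457 0.464  qd: -4.851 1.243 1.808  eef: 0.648 0.654 -0.252  effort: 0.000 0.000 0.000
step 21  θ: -1.745 -0.432 0.495  qd: -4.939 1.195 1.295  eef: 0.636 0.636 -0.320  effort: 0.000 0.000 0.000
step 22  θ: -1.844 -0.409 0.515  qd: -4.984 1.147 0.649  eef: 0.620 0.613 -0.389  effort: 0.000 0.000 0.000
step 23  θ: -1.944 -0.386 0.520  qd: -4.994 1.104 -0.105  eef: 0.599 0.586 -0.459  effort: 0.000 0.000 0.000
step 24  θ: -2.044 -0.365 0.510  qd: -4.982 1.071 -0.905  eef: 0.572 0.554 -0.529  effort: 0.000 0.000 0.000
step 25  θ: -2.143 -0.344 0.484  qd: -4.937 1.025 -1.753  eef: 0.540 0.518 -0.598  effort: 0.000 0.000 0.000
step 26  θ: -2.241 -0.324 0.440  qd: -4.873 0.963 -2.595  eef: 0.502 0.476 -0.664  effort: 0.000 0.000 0.000
step 27  θ: -2.338 -0.305 0.380  qd: -4.809 0.891 -3.361  eef: 0.458 0.429 -0.727  effort: 0.000 0.000 0.000
step 28  θ: -2.434 -0.288 0.307  qd: -4.773 0.831 -3.979  eef: 0.409 0.377 -0.786  effort: 0.000 0.000 0.000
step 29  θ: -2.529 -0.272 0.223  qd: -4.792 0.817 -4.372  eef: 0.355 0.321 -0.838  effort: 0.000 0.000 0.000
step 30  θ: -2.626 -0.255 0.134  qd: -4.885 0.891 -4.483  eef: 0.296 0.261 -0.882  effort: 0.000 0.000 0.000
step 31  θ: -2.725 -0.235 0.045  qd: -5.049 1.074 -4.294  eef: 0.233 0.197 -0.918  effort: 0.000 0.000 0.000
step 32  θ: -2.828 -0.211 -0.036  qd: -5.251 1.352 -3.838  eef: 0.168 0.130 -0.944  effort: 0.000 0.000 0.000
step 33  θ: -2.935 -0.181 -0.107  qd: -5.446 1.669 -3.193  eef: 0.101 0.062 -0.960  effort: 0.000 0.000 0.000
step 34  θ: -3.046 -0.145 -0.164  qd: -5.593 1.959 -2.464  eef: 0.034 -0.007 -0.967  effort: 0.000 0.000 0.000
step 35  θ: -3.158 -0.103 -0.206  qd: -5.667 2.166 -1.746  eef: -0.032 -0.076 -0.964  effort: 0.000 0.000 0.000
step 36  θ: -3.272 -0.059 -0.234  qd: -5.664 2.261 -1.116  eef: -0.096 -0.144 -0.952  effort: 0.000 0.000 0.000
step 37  θ: -3.385 -0.013 -0.251  qd: -5.590 2.239 -0.621  eef: -0.157 -0.210 -0.931  effort: 0.000 0.000 0.000
step 38  θ: -3.495 0.030 -0.260  qd: -5.455 2.113 -0.282  eef: -0.215 -0.274 -0.902  effort: 0.000 0.000 0.000
step 39  θ: -3.602 0.070 -0.263  qd: -5.271 1.903 -0.095  eef: -0.269 -0.335 -0.866  effort: 0.000 0.000 0.000
step 40  θ: -3.706 0.106 -0.265  qd: -5.047 1.634 -0.041  eef: -0.319 -0.393 -0.823  effort: 0.000 0.000 0.000
step 41  θ: -3.804 0.136 -0.266  qd: -4.797 1.329 -0.085  eef: -0.363 -0.446 -0.776  effort: 0.000 0.000 0.000
step 42  θ: -3.897 0.159 -0.268  qd: -4.528 1.009 -0.191  eef: -0.403 -0.495 -0.724  effort: 0.000 0.000 0.000
step 43  θ: -3.985 0.176 -0.274  qd: -4.248 0.689 -0.328  eef: -0.438 -0.540 -0.670  effort: 0.000 0.000 0.000
step 44  θ: -4.067 0.187 -0.282  qd: -3.965 0.382 -0.467  eef: -0.468 -0.580 -0.613  effort: 0.000 0.000 0.000
step 45  θ: -4.144 0.191 -0.292  qd: -3.683 0.094 -0.591  eef: -0.493 -0.616 -0.555  effort: 0.000 0.000 0.000
step 46  θ: -4.215 0.191 -0.305  qd: -3.406 -0.167 -0.680  eef: -0.513 -0.648 -0.497  effort: 0.000 0.000 0.000
step 47  θ: -4.280 0.185 -0.319  qd: -3.133 -0.402 -0.739  eef: -0.529 -0.676 -0.440  effort: 0.000 0.000 0.000
step 48  θ: -4.340 0.175 -0.334  qd: -2.865 -0.615 -0.771  eef: -0.541 -0.700 -0.384  effort: 0.000 0.000 0.000
step 49  θ: -4.395 0.160 -0.350  qd: -2.600 -0.806 -0.781  eef: -0.549 -0.720 -0.330  effort: 0.000 0.000 0.000
step 50  θ: -4.444 0.143 -0.365  qd: -2.339 -0.978 -0.774  eef: -0.554 -0.738 -0.278  effort: 0.000 0.000 0.000
step 51  θ: -4.488 0.121 -0.381  qd: -2.080 -1.136 -0.756  eef: -0.556 -0.753 -0.229


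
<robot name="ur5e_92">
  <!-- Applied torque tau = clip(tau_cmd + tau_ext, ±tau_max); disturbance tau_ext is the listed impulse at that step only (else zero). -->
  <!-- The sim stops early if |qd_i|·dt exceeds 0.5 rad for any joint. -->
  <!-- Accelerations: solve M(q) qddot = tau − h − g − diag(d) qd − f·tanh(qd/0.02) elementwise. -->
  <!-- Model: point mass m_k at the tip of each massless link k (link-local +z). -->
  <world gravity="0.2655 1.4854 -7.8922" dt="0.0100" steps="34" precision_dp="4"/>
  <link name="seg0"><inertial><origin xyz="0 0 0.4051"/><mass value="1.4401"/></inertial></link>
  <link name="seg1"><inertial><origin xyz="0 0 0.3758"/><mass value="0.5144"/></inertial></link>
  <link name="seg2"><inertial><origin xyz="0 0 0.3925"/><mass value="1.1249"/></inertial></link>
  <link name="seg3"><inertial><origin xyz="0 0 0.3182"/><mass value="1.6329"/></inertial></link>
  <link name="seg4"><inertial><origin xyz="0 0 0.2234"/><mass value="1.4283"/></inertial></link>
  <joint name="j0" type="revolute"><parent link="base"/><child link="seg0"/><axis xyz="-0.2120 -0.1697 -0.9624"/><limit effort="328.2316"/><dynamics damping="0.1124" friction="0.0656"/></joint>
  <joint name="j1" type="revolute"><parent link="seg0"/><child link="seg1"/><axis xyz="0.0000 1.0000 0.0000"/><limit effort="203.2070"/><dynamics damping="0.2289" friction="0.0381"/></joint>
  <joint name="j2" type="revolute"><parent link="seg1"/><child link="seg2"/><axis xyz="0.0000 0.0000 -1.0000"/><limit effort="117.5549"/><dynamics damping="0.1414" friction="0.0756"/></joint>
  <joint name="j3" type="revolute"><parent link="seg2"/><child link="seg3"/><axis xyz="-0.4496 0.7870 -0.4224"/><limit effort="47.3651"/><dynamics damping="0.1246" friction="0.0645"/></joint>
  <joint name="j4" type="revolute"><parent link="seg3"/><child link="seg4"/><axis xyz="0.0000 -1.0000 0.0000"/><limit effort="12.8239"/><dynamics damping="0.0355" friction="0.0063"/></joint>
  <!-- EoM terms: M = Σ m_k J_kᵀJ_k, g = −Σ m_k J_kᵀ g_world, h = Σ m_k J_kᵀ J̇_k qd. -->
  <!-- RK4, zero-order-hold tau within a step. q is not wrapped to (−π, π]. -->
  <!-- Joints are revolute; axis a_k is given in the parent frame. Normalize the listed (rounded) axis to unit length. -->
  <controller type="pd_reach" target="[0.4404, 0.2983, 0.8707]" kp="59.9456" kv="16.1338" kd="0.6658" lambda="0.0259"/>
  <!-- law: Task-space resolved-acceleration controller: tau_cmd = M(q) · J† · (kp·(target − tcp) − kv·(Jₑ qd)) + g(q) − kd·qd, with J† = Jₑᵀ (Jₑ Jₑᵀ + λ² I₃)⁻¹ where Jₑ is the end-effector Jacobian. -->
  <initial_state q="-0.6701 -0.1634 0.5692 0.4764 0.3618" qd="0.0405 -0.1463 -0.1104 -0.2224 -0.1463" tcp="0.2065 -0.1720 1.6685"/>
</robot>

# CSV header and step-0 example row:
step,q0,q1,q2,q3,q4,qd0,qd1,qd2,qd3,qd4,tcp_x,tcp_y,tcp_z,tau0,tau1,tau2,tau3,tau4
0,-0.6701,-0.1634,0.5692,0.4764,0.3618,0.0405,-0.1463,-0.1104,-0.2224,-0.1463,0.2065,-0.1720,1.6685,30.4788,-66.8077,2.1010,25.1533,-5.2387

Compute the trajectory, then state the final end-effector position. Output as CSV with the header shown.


step,q0,q1,q2,q3,q4,qd0,qd1,qd2,qd3,qd4,tcp_x,tcp_y,tcp_z,tau0,tau1,tau2,tau3,tau4
1,-0.6668,-0.1707,0.5674,0.4974,0.3682,0.6175,-1.2929,-0.2954,4.3718,1.3579,0.2050,-0.1720,1.6666,26.8156,-54.0913,1.4887,17.7580,-5.3348
2,-0.6583,-0.1875,0.5619,0.5561,0.3826,1.0711,-2.0592,-0.8538,7.2898,1.4364,0.2052,-0.1696,1.6606,25.5293,-37.6586,0.1261,12.5709,-4.4352
3,-0.6454,-0.2102,0.5510,0.6372,0.3939,1.4896,-2.4654,-1.3490,8.8649,0.7626,0.2071,-0.1659,1.6509,23.3071,-18.7081,-1.7906,9.2217,-3.1849
4,-0.6287,-0.2356,0.5356,0.7293,0.3971,1.8485,-2.5994,-1.7229,9.5157,-0.1502,0.2101,-0.1614,1.6379,19.5306,-0.4027,-3.8236,6.9263,-1.9392
5,-0.6088,-0.2613,0.5170,0.8250,0.3914,2.1237,-2.5523,-1.9987,9.6028,-0.9797,0.2137,-0.1564,1.6221,14.8088,14.9377,-5.5988,5.0175,-0.8648
6,-0.5866,-0.2861,0.4959,0.9198,0.3784,2.3130,-2.3953,-2.2056,9.3786,-1.5941,0.2176,-0.1510,1.6040,9.8966,26.4615,-6.9069,3.1490,0.0038
7,-0.5629,-0.3089,0.4730,1.0116,0.3604,2.4287,-2.1770,-2.3640,9.0013,-1.9709,0.2215,-0.1452,1.5839,5.3150,34.3080,-7.6827,1.2267,0.6818
8,-0.5384,-0.3294,0.4487,1.0993,0.3397,2.4872,-1.9290,-2.4895,8.5620,-2.1438,0.2252,-0.1388,1.5625,1.3530,39.0153,-7.9567,-0.7231,1.2013
9,-0.5135,-0.3474,0.4232,1.1826,0.3181,2.5041,-1.6708,-2.5932,8.1092,-2.1651,0.2287,-0.1320,1.5402,-1.8755,41.2216,-7.8085,-2.6340,1.5940
10,-0.4885,-0.3628,0.3968,1.2614,0.2967,2.4921,-1.4139,-2.6828,7.6664,-2.0852,0.2319,-0.1247,1.5174,-4.3702,41.5330,-7.3347,-4.4391,1.8851
11,-0.4638,-0.3757,0.3696,1.3358,0.2765,2.4609,-1.1654,-2.7629,7.2435,-1.9451,0.2350,-0.1168,1.4945,-6.1953,40.4731,-6.6287,-6.0857,2.0934
12,-0.4394,-0.3862,0.3416,1.4062,0.2578,2.4179,-0.9289,-2.8361,6.8435,-1.7745,0.2380,-0.1084,1.4716,-7.4446,38.4704,-5.7723,-7.5385,2.2326
13,-0.4155,-0.3944,0.3129,1.4727,0.2410,2.3683,-0.7063,-2.9035,6.4659,-1.5933,0.2409,-0.0995,1.4490,-8.2197,35.8614,-4.8321,-8.7781,2.3131
14,-0.3921,-0.4004,0.2836,1.5355,0.2259,2.3160,-0.4984,-2.9654,6.1090,-1.4139,0.2439,-0.0902,1.4269,-8.6175,32.9014,-3.8597,-9.7983,2.3432
15,-0.3692,-0.4044,0.2536,1.5949,0.2126,2.2637,-0.3054,-3.0214,5.7709,-1.2431,0.2470,-0.0806,1.4052,-8.7237,29.7780,-2.8937,-10.6026,2.3301
16,-0.3468,-0.4066,0.2232,1.6509,0.2009,2.2134,-0.1271,-3.0710,5.4494,-1.0844,0.2502,-0.0707,1.3842,-8.6111,26.6247,-1.9615,-11.2017,2.2802
17,-0.3250,-0.4070,0.1922,1.7039,0.1908,2.1663,0.0369,-3.1138,5.1428,-0.9394,0.2535,-0.0605,1.3639,-8.3404,23.5345,-1.0817,-11.6114,2.1997
18,-0.3035,-0.4059,0.1609,1.7538,0.1820,2.1231,0.1866,-3.1497,4.8499,-0.8088,0.2569,-0.0503,1.3442,-7.9622,20.5749,-0.2656,-11.8503,2.0948
19,-0.2825,-0.4033,0.1293,1.8009,0.1745,2.0848,0.3232,-3.1776,4.5691,-0.6904,0.2605,-0.0399,1.3252,-7.5115,17.7725,0.4800,-11.9377,1.9698
20,-0.2618,-0.3995,0.0974,1.8452,0.1681,2.0518,0.4471,-3.1973,4.2996,-0.5836,0.2643,-0.0295,1.3070,-7.0185,15.1472,1.1526,-11.8942,1.8298
21,-0.2414,-0.3944,0.0654,1.8869,0.1628,2.0242,0.5589,-3.2087,4.0405,-0.4875,0.2681,-0.0191,1.2895,-6.5066,12.7076,1.7526,-11.7402,1.6796
22,-0.2213,-0.3884,0.0333,1.9261,0.1583,2.0019,0.6590,-3.2120,3.7914,-0.4012,0.2721,-0.0087,1.2727,-5.9938,10.4548,2.2826,-11.4949,1.5234
23,-0.2014,-0.3813,0.0012,1.9628,0.1547,1.9848,0.7480,-3.2076,3.5519,-0.3238,0.2762,0.0015,1.2566,-5.4940,8.3851,2.7465,-11.1764,1.3649
24,-0.1816,-0.3734,-0.0309,1.9971,0.1518,1.9726,0.8264,-3.1957,3.3217,-0.2544,0.2804,0.0117,1.2412,-5.0173,6.4917,3.1491,-10.8013,1.2071
25,-0.1619,-0.3648,-0.0627,2.0293,0.1495,1.9649,0.8947,-3.1770,3.1007,-0.1925,0.2846,0.0216,1.2265,-4.5710,4.7662,3.4959,-10.3843,1.0528
26,-0.1423,-0.3556,-0.0944,2.0592,0.1479,1.9612,0.9534,-3.1521,2.8889,-0.1374,0.2890,0.0314,1.2124,-4.1600,3.1999,3.7924,-9.9385,0.9039
27,-0.1227,-0.3458,-0.1258,2.0871,0.1467,1.9609,1.0029,-3.1217,2.6863,-0.0884,0.2933,0.0410,1.1990,-3.7872,1.7835,4.0440,-9.4754,0.7620
28,-0.1031,-0.3356,-0.1568,2.1130,0.1461,1.9636,1.0439,-3.0865,2.4930,-0.0452,0.2977,0.0504,1.1862,-3.4540,0.5083,4.2559,-9.0046,0.6285
29,-0.0834,-0.3250,-0.1875,2.1370,0.1458,1.9684,1.0767,-3.0476,2.3089,-0.0078,0.3021,0.0596,1.1739,-3.1601,-0.6345,4.4327,-8.5348,0.5045
30,-0.0637,-0.3141,-0.2178,2.1592,0.1458,1.9746,1.1019,-3.0062,2.1338,0.0214,0.3065,0.0685,1.1623,-2.9039,-1.6549,4.5770,-8.0745,0.3934
31,-0.0439,-0.3030,-0.2476,2.1797,0.1462,1.9816,1.1200,-2.9624,1.9682,0.0456,0.3109,0.0772,1.1511,-2.6847,-2.5575,4.6949,-7.6268,0.2924
32,-0.0241,-0.2917,-0.2770,2.1986,0.1467,1.9891,1.1316,-2.9164,1.8124,0.0675,0.3153,0.0856,1.1405,-2.5004,-3.3478,4.7918,-7.1944,0.1993
33,-0.0041,-0.2804,-0.3060,2.2160,0.1475,1.9962,1.1372,-2.8689,1.6663,0.0870,0.3197,0.0938,1.1304,-2.3480,-4.0329,4.8702,-6.7812,0.1144
34,0.0159,-0.2690,-0.3344,2.2320,0.1484,2.0025,1.1375,-2.8204,1.5299,0.1039,0.3240,0.1018,1.1207,,,,,
# final tcp position (m): 0.3240 0.1018 1.1207


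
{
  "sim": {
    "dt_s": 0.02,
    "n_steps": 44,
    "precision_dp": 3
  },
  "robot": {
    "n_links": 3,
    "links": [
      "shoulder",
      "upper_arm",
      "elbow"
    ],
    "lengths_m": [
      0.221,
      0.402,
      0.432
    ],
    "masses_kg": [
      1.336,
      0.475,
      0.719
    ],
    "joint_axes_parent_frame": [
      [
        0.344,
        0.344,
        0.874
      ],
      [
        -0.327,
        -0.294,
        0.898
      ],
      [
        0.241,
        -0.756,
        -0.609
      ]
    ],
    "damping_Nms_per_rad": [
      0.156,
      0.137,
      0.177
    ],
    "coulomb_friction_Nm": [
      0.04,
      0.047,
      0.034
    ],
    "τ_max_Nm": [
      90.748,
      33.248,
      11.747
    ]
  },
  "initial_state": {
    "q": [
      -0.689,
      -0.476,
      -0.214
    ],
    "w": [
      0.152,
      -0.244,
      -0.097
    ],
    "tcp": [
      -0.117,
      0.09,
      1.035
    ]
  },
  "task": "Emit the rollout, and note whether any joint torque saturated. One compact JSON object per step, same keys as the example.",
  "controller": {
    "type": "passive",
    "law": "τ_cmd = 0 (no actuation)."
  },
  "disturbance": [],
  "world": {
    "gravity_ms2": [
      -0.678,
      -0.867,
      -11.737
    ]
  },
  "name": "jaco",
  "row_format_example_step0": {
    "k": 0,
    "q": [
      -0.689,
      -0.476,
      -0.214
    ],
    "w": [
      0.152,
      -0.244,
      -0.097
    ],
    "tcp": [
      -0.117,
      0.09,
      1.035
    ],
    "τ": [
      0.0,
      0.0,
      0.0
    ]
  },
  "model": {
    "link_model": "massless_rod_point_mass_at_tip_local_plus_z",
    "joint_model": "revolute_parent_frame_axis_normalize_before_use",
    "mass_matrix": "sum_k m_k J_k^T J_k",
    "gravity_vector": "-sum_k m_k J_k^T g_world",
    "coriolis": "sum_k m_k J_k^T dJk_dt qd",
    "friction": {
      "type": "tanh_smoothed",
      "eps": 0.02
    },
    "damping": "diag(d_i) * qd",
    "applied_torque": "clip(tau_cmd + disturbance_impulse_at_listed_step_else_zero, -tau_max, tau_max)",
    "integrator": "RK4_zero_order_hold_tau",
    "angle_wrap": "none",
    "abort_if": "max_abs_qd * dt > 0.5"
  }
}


{"k":1,"q":[-0.691,-0.484,-0.221],"w":[-0.288,-0.574,-0.588],"tcp":[-0.116,0.086,1.035],"\u03c4":[0.0,0.0,0.0]}
{"k":2,"q":[-0.7,-0.498,-0.237],"w":[-0.643,-0.83,-0.991],"tcp":[-0.116,0.081,1.035],"\u03c4":[0.0,0.0,0.0]}
{"k":3,"q":[-0.716,-0.517,-0.26],"w":[-0.937,-1.027,-1.342],"tcp":[-0.117,0.077,1.033],"\u03c4":[0.0,0.0,0.0]}
{"k":4,"q":[-0.737,-0.539,-0.29],"w":[-1.184,-1.176,-1.662],"tcp":[-0.119,0.071,1.032],"\u03c4":[0.0,0.0,0.0]}
{"k":5,"q":[-0.763,-0.564,-0.327],"w":[-1.396,-1.292,-1.967],"tcp":[-0.122,0.066,1.029],"\u03c4":[0.0,0.0,0.0]}
{"k":6,"q":[-0.793,-0.591,-0.369],"w":[-1.581,-1.383,-2.263],"tcp":[-0.125,0.06,1.025],"\u03c4":[0.0,0.0,0.0]}
{"k":7,"q":[-0.826,-0.619,-0.417],"w":[-1.746,-1.459,-2.557],"tcp":[-0.129,0.054,1.021],"\u03c4":[0.0,0.0,0.0]}
{"k":8,"q":[-0.863,-0.649,-0.471],"w":[-1.892,-1.527,-2.85],"tcp":[-0.134,0.048,1.016],"\u03c4":[0.0,0.0,0.0]}
{"k":9,"q":[-0.902,-0.68,-0.531],"w":[-2.023,-1.592,-3.144],"tcp":[-0.14,0.041,1.009],"\u03c4":[0.0,0.0,0.0]}
{"k":10,"q":[-0.943,-0.713,-0.597],"w":[-2.138,-1.659,-3.437],"tcp":[-0.147,0.034,1.001],"\u03c4":[0.0,0.0,0.0]}
{"k":11,"q":[-0.987,-0.747,-0.669],"w":[-2.236,-1.736,-3.728],"tcp":[-0.155,0.027,0.991],"\u03c4":[0.0,0.0,0.0]}
{"k":12,"q":[-1.033,-0.782,-0.746],"w":[-2.316,-1.826,-4.014],"tcp":[-0.164,0.019,0.979],"\u03c4":[0.0,0.0,0.0]}
{"k":13,"q":[-1.08,-0.82,-0.829],"w":[-2.376,-1.935,-4.292],"tcp":[-0.174,0.011,0.966],"\u03c4":[0.0,0.0,0.0]}
{"k":14,"q":[-1.128,-0.86,-0.918],"w":[-2.414,-2.069,-4.561],"tcp":[-0.185,0.003,0.95],"\u03c4":[0.0,0.0,0.0]}
{"k":15,"q":[-1.176,-0.903,-1.012],"w":[-2.427,-2.234,-4.818],"tcp":[-0.197,-0.005,0.931],"\u03c4":[0.0,0.0,0.0]}
{"k":16,"q":[-1.224,-0.949,-1.11],"w":[-2.413,-2.436,-5.061],"tcp":[-0.21,-0.014,0.91],"\u03c4":[0.0,0.0,0.0]}
{"k":17,"q":[-1.272,-1.001,-1.214],"w":[-2.367,-2.685,-5.287],"tcp":[-0.224,-0.022,0.887],"\u03c4":[0.0,0.0,0.0]}
{"k":18,"q":[-1.319,-1.057,-1.322],"w":[-2.285,-2.986,-5.493],"tcp":[-0.24,-0.03,0.861],"\u03c4":[0.0,0.0,0.0]}
{"k":19,"q":[-1.363,-1.12,-1.434],"w":[-2.164,-3.347,-5.674],"tcp":[-0.256,-0.037,0.831],"\u03c4":[0.0,0.0,0.0]}
{"k":20,"q":[-1.405,-1.192,-1.549],"w":[-1.999,-3.776,-5.82],"tcp":[-0.274,-0.044,0.799],"\u03c4":[0.0,0.0,0.0]}
{"k":21,"q":[-1.443,-1.272,-1.666],"w":[-1.784,-4.276,-5.921],"tcp":[-0.292,-0.05,0.765],"\u03c4":[0.0,0.0,0.0]}
{"k":22,"q":[-1.476,-1.363,-1.785],"w":[-1.517,-4.844,-5.957],"tcp":[-0.312,-0.055,0.727],"\u03c4":[0.0,0.0,0.0]}
{"k":23,"q":[-1.503,-1.466,-1.904],"w":[-1.195,-5.467,-5.9],"tcp":[-0.334,-0.059,0.687],"\u03c4":[0.0,0.0,0.0]}
{"k":24,"q":[-1.524,-1.582,-2.02],"w":[-0.821,-6.116,-5.708],"tcp":[-0.356,-0.061,0.644],"\u03c4":[0.0,0.0,0.0]}
{"k":25,"q":[-1.536,-1.71,-2.131],"w":[-0.406,-6.738,-5.326],"tcp":[-0.38,-0.063,0.6],"\u03c4":[0.0,0.0,0.0]}
{"k":26,"q":[-1.54,-1.851,-2.231],"w":[0.032,-7.258,-4.69],"tcp":[-0.406,-0.063,0.552],"\u03c4":[0.0,0.0,0.0]}
{"k":27,"q":[-1.535,-2.0,-2.316],"w":[0.463,-7.592,-3.743],"tcp":[-0.434,-0.061,0.503],"\u03c4":[0.0,0.0,0.0]}
{"k":28,"q":[-1.521,-2.153,-2.379],"w":[0.872,-7.684,-2.467],"tcp":[-0.463,-0.057,0.449],"\u03c4":[0.0,0.0,0.0]}
{"k":29,"q":[-1.5,-2.306,-2.413],"w":[1.266,-7.569,-0.95],"tcp":[-0.493,-0.051,0.393],"\u03c4":[0.0,0.0,0.0]}
{"k":30,"q":[-1.47,-2.455,-2.417],"w":[1.697,-7.407,0.605],"tcp":[-0.523,-0.041,0.331],"\u03c4":[0.0,0.0,0.0]}
{"k":31,"q":[-1.431,-2.603,-2.391],"w":[2.257,-7.451,1.932],"tcp":[-0.551,-0.027,0.266],"\u03c4":[0.0,0.0,0.0]}
{"k":32,"q":[-1.379,-2.756,-2.342],"w":[3.054,-7.905,2.909],"tcp":[-0.574,-0.006,0.197],"\u03c4":[0.0,0.0,0.0]}
{"k":33,"q":[-1.307,-2.924,-2.278],"w":[4.199,-9.018,3.334],"tcp":[-0.592,0.023,0.128],"\u03c4":[0.0,0.0,0.0]}
{"k":34,"q":[-1.208,-3.122,-2.214],"w":[5.659,-10.919,2.894],"tcp":[-0.601,0.063,0.062],"\u03c4":[0.0,0.0,0.0]}
{"k":35,"q":[-1.085,-3.358,-2.168],"w":[6.316,-12.279,1.641],"tcp":[-0.598,0.118,0.011],"\u03c4":[0.0,0.0,0.0]}
{"k":36,"q":[-0.975,-3.587,-2.14],"w":[4.375,-10.091,1.528],"tcp":[-0.587,0.184,-0.014],"\u03c4":[0.0,0.0,0.0]}
{"k":37,"q":[-0.913,-3.754,-2.098],"w":[1.896,-6.671,2.774],"tcp":[-0.573,0.254,-0.021],"\u03c4":[0.0,0.0,0.0]}
{"k":38,"q":[-0.894,-3.86,-2.029],"w":[0.102,-4.051,4.021],"tcp":[-0.558,0.323,-0.021],"\u03c4":[0.0,0.0,0.0]}
{"k":39,"q":[-0.906,-3.921,-1.939],"w":[-1.169,-2.195,4.919],"tcp":[-0.542,0.389,-0.02],"\u03c4":[0.0,0.0,0.0]}
{"k":40,"q":[-0.939,-3.951,-1.834],"w":[-2.137,-0.82,5.523],"tcp":[-0.524,0.452,-0.019],"\u03c4":[0.0,0.0,0.0]}
{"k":41,"q":[-0.99,-3.956,-1.72],"w":[-2.918,0.255,5.92],"tcp":[-0.504,0.513,-0.02],"\u03c4":[0.0,0.0,0.0]}
{"k":42,"q":[-1.055,-3.942,-1.599],"w":[-3.564,1.124,6.155],"tcp":[-0.483,0.57,-0.023],"\u03c4":[0.0,0.0,0.0]}
{"k":43,"q":[-1.132,-3.911,-1.474],"w":[-4.135,1.899,6.295],"tcp":[-0.459,0.623,-0.029],"\u03c4":[0.0,0.0,0.0]}
{"k":44,"q":[-1.22,-3.866,-1.347],"w":[-4.656,2.635,6.351],"tcp":[-0.433,0.673,-0.037]}
{"summary": "any joint saturated: no"}


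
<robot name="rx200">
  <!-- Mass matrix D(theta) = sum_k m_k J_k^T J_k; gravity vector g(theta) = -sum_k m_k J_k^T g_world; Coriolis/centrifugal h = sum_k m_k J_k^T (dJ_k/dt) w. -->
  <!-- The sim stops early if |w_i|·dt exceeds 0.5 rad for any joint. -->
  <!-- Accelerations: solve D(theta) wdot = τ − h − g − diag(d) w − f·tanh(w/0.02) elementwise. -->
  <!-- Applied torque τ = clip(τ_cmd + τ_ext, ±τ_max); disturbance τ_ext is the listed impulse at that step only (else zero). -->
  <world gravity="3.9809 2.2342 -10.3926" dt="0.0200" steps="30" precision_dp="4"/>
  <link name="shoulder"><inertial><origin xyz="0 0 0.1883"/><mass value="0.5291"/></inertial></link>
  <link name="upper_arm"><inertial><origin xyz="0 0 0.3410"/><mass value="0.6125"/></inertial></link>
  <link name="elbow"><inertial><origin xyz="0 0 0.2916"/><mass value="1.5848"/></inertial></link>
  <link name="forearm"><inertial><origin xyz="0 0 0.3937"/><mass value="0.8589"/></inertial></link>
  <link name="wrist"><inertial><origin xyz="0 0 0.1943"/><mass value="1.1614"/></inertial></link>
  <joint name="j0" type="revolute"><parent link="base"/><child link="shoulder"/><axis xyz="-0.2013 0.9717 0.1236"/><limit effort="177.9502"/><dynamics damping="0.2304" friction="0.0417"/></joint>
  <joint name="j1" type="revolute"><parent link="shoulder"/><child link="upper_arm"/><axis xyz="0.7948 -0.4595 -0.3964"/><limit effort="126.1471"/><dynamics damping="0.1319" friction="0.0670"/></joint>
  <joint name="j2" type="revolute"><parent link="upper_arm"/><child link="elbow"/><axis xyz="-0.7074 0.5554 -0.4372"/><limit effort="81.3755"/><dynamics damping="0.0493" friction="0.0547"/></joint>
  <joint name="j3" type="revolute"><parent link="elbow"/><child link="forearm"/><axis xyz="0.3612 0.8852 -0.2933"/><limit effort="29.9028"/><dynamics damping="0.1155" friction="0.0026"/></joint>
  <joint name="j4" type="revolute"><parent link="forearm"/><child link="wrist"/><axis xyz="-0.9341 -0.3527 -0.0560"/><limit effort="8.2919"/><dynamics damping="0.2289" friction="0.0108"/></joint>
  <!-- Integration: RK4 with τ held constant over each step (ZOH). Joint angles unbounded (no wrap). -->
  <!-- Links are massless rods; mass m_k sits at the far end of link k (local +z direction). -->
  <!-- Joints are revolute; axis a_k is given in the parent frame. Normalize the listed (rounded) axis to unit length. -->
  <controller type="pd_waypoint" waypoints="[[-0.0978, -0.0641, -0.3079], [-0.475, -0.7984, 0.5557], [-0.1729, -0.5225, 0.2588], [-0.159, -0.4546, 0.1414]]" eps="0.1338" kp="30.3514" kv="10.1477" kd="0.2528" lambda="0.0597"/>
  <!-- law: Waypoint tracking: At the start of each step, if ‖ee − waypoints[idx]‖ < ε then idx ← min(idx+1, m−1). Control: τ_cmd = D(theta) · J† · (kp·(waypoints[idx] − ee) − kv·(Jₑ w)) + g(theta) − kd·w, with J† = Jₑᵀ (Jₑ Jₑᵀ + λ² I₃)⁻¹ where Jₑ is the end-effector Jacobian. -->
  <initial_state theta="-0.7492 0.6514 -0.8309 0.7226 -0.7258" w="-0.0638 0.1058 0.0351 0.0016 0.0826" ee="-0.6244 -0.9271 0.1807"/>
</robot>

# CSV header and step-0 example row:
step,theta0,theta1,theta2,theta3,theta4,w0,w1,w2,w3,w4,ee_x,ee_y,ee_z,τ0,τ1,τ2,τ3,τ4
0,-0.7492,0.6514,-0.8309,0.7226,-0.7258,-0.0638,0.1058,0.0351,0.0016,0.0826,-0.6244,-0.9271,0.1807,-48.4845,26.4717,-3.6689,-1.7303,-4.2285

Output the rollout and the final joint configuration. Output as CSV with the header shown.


step,theta0,theta1,theta2,theta3,theta4,w0,w1,w2,w3,w4,ee_x,ee_y,ee_z,τ0,τ1,τ2,τ3,τ4
1,-0.7675,0.6452,-0.8294,0.7328,-0.7528,-1.7358,-0.6770,0.1650,1.0592,-2.6411,-0.6220,-0.9233,0.1752,-33.8533,15.5268,-0.6276,-0.7888,-2.6717
2,-0.8140,0.6286,-0.8219,0.7662,-0.8161,-2.8896,-0.9314,0.6461,2.3235,-3.5765,-0.6153,-0.9125,0.1651,-20.5127,6.1598,1.0591,0.9167,-2.0080
3,-0.8799,0.6095,-0.8036,0.8251,-0.8877,-3.6898,-0.9530,1.2430,3.6004,-3.5002,-0.6065,-0.8964,0.1511,-7.1814,-2.7826,2.1984,2.8076,-1.6618
4,-0.9593,0.5904,-0.7738,0.9079,-0.9522,-4.2365,-0.9480,1.7835,4.6867,-2.8908,-0.5963,-0.8757,0.1337,5.7325,-11.1515,3.1225,4.4131,-1.3378
5,-1.0474,0.5708,-0.7347,1.0093,-1.0023,-4.5771,-1.0121,2.1562,5.4443,-2.0995,-0.5850,-0.8509,0.1131,17.3865,-18.3528,3.8414,5.4240,-0.9071
6,-1.1405,0.5492,-0.6903,1.1222,-1.0370,-4.7355,-1.1557,2.3060,5.8387,-1.3851,-0.5726,-0.8227,0.0900,27.1741,-23.9133,4.2638,5.7110,-0.3460
7,-1.2352,0.5243,-0.6450,1.2398,-1.0594,-4.7353,-1.3420,2.2418,5.9287,-0.8841,-0.5590,-0.7916,0.0649,34.8614,-27.6841,4.3324,5.3124,0.3042
8,-1.3285,0.4956,-0.6026,1.3571,-1.0742,-4.6100,-1.5262,2.0226,5.8160,-0.6096,-0.5441,-0.7585,0.0386,40.5139,-29.8181,4.0642,4.3814,0.9744
9,-1.4185,0.4635,-0.5655,1.4709,-1.0853,-4.3982,-1.6794,1.7206,5.5957,-0.5008,-0.5280,-0.7240,0.0119,44.3699,-30.6349,3.5281,3.1120,1.5997
10,-1.5037,0.4288,-0.5347,1.5798,-1.0953,-4.1350,-1.7913,1.3933,5.3330,-0.4825,-0.5109,-0.6888,-0.0146,46.7332,-30.4869,2.8112,1.6798,2.1380
11,-1.5834,0.3923,-0.5104,1.6834,-1.1053,-3.8471,-1.8630,1.0745,5.0646,-0.4976,-0.4930,-0.6537,-0.0406,47.9080,-29.6842,1.9951,0.2155,2.5715
12,-1.6573,0.3547,-0.4922,1.7818,-1.1158,-3.5527,-1.9005,0.7797,4.8075,-0.5136,-0.4746,-0.6191,-0.0655,48.1690,-28.4709,1.1450,-1.1954,2.9002
13,-1.7254,0.3166,-0.4796,1.8753,-1.1264,-3.2635,-1.9105,0.5135,4.5677,-0.5160,-0.4559,-0.5853,-0.0892,47.7522,-27.0288,0.3086,-2.5035,3.1341
14,-1.7878,0.2786,-0.4720,1.9641,-1.1370,-2.9869,-1.8993,0.2756,4.3458,-0.5010,-0.4370,-0.5528,-0.1115,46.8561,-25.4896,-0.4822,-3.6835,3.2872
15,-1.8449,0.2409,-0.4689,2.0487,-1.1470,-2.7273,-1.8723,0.0633,4.1403,-0.4702,-0.4181,-0.5217,-0.1324,45.6448,-23.9471,-1.2075,-4.7265,3.3745
16,-1.8970,0.2039,-0.4696,2.1294,-1.1562,-2.4871,-1.8323,-0.1132,3.9510,-0.4113,-0.3995,-0.4921,-0.1517,44.3118,-22.5233,-1.8561,-5.6290,3.4064
17,-1.9445,0.1678,-0.4736,2.2065,-1.1642,-2.2670,-1.7856,-0.2699,3.7721,-0.3489,-0.3812,-0.4642,-0.1695,42.9166,-21.2025,-2.4265,-6.4067,3.4016
18,-1.9878,0.1326,-0.4806,2.2801,-1.1708,-2.0671,-1.7356,-0.4118,3.6016,-0.2884,-0.3634,-0.4378,-0.1860,41.5177,-19.9941,-2.9195,-7.0691,3.3700
19,-2.0273,0.0985,-0.4902,2.3503,-1.1763,-1.8869,-1.6845,-0.5393,3.4380,-0.2299,-0.3462,-0.4130,-0.2010,40.1714,-18.9142,-3.3384,-7.6261,3.3184
20,-2.0634,0.0653,-0.5022,2.4174,-1.1806,-1.7255,-1.6339,-0.6529,3.2802,-0.1745,-0.3296,-0.3898,-0.2148,38.9156,-17.9672,-3.6895,-8.0890,3.2529
21,-2.0964,0.0331,-0.5164,2.4814,-1.1838,-1.5813,-1.5855,-0.7531,3.1278,-0.1229,-0.3137,-0.3682,-0.2274,37.7701,-17.1483,-3.9810,-8.4695,3.1784
22,-2.1267,0.0019,-0.5324,2.5423,-1.1860,-1.4526,-1.5401,-0.8404,2.9803,-0.0757,-0.2986,-0.3479,-0.2388,36.7397,-16.4463,-4.2222,-8.7790,3.0986
23,-2.1546,-0.0285,-0.5500,2.6004,-1.1873,-1.3374,-1.4984,-0.9154,2.8379,-0.0330,-0.2842,-0.3291,-0.2492,35.8187,-15.8462,-4.4223,-9.0281,3.0163
24,-2.1803,-0.0580,-0.5691,2.6558,-1.1877,-1.2338,-1.4607,-0.9793,2.7006,0.0025,-0.2707,-0.3117,-0.2585,34.9921,-15.3271,-4.5922,-9.2269,2.9347
25,-2.2041,-0.0869,-0.5892,2.7084,-1.1876,-1.1400,-1.4271,-1.0338,2.5683,0.0278,-0.2579,-0.2955,-0.2670,34.2390,-14.8664,-4.7424,-9.3844,2.8567
26,-2.2260,-0.1151,-0.6104,2.7584,-1.1870,-1.0545,-1.3969,-1.0786,2.4420,0.0493,-0.2459,-0.2805,-0.2747,33.5481,-14.4615,-4.8739,-9.5062,2.7804
27,-2.2463,-0.1428,-0.6324,2.8060,-1.1859,-0.9761,-1.3701,-1.1137,2.3222,0.0717,-0.2348,-0.2667,-0.2816,32.9101,-14.1089,-4.9878,-9.5981,2.7043
28,-2.2651,-0.1700,-0.6550,2.8513,-1.1844,-0.9038,-1.3467,-1.1401,2.2091,0.0954,-0.2243,-0.2540,-0.2878,32.3119,-13.7979,-5.0882,-9.6659,2.6291
29,-2.2826,-0.1967,-0.6780,2.8944,-1.1824,-0.8368,-1.3267,-1.1591,2.1028,0.1197,-0.2147,-0.2424,-0.2933,31.7396,-13.5172,-5.1788,-9.7146,2.5558
30,-2.2987,-0.2231,-0.7014,2.9354,-1.1799,-0.7748,-1.3102,-1.1719,2.0031,0.1440,-0.2057,-0.2317,-0.2983,,,,,
# final theta (rad): -2.2987 -0.2231 -0.7014 2.9354 -1.1799
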